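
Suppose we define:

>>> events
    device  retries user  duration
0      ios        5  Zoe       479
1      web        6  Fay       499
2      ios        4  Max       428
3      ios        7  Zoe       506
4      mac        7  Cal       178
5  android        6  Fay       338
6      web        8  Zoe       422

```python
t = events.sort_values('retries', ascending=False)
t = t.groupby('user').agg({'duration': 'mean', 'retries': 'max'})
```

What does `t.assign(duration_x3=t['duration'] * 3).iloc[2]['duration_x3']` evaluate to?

sort by retries descending:
    device  retries user  duration
6      web        8  Zoe       422
3      ios        7  Zoe       506
4      mac        7  Cal       178
1      web        6  Fay       499
5  android        6  Fay       338
0      ios        5  Zoe       479
2      ios        4  Max       428
group by user: mean(duration), max(retries):
      duration  retries
user                   
Cal      178.0        7
Fay      418.5        6
Max      428.0        4
Zoe      469.0        8
add column duration_x3 = t['duration'] * 3:
      duration  retries  duration_x3
user                                
Cal      178.0        7        534.0
Fay      418.5        6       1255.5
Max      428.0        4       1284.0
Zoe      469.0        8       1407.0
Finally, value at position 2, column 'duration_x3' = 1284.0.

1284.0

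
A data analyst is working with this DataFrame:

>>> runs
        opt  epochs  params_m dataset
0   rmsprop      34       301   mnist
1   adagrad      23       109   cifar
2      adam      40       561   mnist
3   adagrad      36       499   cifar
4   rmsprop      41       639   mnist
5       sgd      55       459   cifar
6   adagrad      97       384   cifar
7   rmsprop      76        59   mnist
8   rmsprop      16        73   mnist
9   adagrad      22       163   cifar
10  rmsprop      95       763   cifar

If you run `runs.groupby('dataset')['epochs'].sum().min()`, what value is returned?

207

group by dataset, sum of epochs:
dataset
cifar    328
mnist    207
Name: epochs, dtype: int64
Reading off the min of the resulting series, we get 207.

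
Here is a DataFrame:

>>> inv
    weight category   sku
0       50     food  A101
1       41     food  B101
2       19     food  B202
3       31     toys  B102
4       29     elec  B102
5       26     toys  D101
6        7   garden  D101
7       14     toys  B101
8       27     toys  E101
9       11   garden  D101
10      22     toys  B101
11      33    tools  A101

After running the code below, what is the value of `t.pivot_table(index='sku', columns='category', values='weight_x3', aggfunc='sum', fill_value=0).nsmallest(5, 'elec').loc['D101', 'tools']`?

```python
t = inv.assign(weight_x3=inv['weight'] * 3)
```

add column weight_x3 = inv['weight'] * 3:
    weight category   sku  weight_x3
0       50     food  A101        150
1       41     food  B101        123
2       19     food  B202         57
3       31     toys  B102         93
4       29     elec  B102         87
5       26     toys  D101         78
6        7   garden  D101         21
7       14     toys  B101         42
8       27     toys  E101         81
9       11   garden  D101         33
10      22     toys  B101         66
11      33    tools  A101         99
pivot: rows=sku, cols=category, sum(weight_x3):
category  elec  food  garden  tools  toys
sku                                      
A101         0   150       0     99     0
B101         0   123       0      0   108
B102        87     0       0      0    93
B202         0    57       0      0     0
D101         0     0      54      0    78
E101         0     0       0      0    81
take 5 rows with smallest elec:
category  elec  food  garden  tools  toys
sku                                      
A101         0   150       0     99     0
B101         0   123       0      0   108
B202         0    57       0      0     0
D101         0     0      54      0    78
E101         0     0       0      0    81
Then the value at row 'D101', column 'tools': 0

0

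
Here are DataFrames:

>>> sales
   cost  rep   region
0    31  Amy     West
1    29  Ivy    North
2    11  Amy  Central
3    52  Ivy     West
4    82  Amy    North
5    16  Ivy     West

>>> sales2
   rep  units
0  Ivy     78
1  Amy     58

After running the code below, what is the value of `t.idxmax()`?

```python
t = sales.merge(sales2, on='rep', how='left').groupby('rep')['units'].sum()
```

merge on 'rep' (how='left') → 6 rows:
   cost  rep   region  units
0    31  Amy     West     58
1    29  Ivy    North     78
2    11  Amy  Central     58
3    52  Ivy     West     78
4    82  Amy    North     58
5    16  Ivy     West     78
group by rep, sum of units:
rep
Amy    174
Ivy    234
Name: units, dtype: int64
Hence Ivy.

Ivy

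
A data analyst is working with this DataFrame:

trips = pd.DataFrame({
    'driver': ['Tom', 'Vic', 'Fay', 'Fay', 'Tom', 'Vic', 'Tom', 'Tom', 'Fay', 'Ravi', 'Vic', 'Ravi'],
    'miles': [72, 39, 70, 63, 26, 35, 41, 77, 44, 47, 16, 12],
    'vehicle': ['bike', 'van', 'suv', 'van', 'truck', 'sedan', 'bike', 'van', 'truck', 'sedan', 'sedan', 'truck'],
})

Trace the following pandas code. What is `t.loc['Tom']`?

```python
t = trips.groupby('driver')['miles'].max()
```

group by driver, max of miles:
driver
Fay     70
Ravi    47
Tom     77
Vic     39
Name: miles, dtype: int64
Then the value at index 'Tom': 77

77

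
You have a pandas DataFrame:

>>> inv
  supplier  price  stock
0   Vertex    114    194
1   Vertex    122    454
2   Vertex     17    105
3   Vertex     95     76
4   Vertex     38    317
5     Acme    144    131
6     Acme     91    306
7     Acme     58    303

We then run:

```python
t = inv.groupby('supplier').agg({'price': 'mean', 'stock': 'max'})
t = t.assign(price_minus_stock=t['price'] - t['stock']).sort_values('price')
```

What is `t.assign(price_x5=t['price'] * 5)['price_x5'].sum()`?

group by supplier: mean(price), max(stock):
              price  stock
supplier                  
Acme      97.666667    306
Vertex    77.200000    454
add column price_minus_stock = t['price'] - t['stock']:
              price  stock  price_minus_stock
supplier                                     
Acme      97.666667    306        -208.333333
Vertex    77.200000    454        -376.800000
sort by price:
              price  stock  price_minus_stock
supplier                                     
Vertex    77.200000    454        -376.800000
Acme      97.666667    306        -208.333333
add column price_x5 = t['price'] * 5:
              price  stock  price_minus_stock    price_x5
supplier                                                 
Vertex    77.200000    454        -376.800000  386.000000
Acme      97.666667    306        -208.333333  488.333333

874.333333333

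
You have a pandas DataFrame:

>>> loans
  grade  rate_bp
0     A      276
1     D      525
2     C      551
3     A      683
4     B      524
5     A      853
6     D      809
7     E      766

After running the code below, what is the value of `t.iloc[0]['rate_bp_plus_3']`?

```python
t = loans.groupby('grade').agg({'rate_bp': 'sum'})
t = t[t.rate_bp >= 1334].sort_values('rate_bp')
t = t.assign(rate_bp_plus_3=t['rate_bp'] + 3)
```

1337

group by grade, sum of rate_bp:
       rate_bp
grade         
A         1812
B          524
C          551
D         1334
E          766
filter rows where rate_bp >= 1334:
       rate_bp
grade         
A         1812
D         1334
sort by rate_bp:
       rate_bp
grade         
D         1334
A         1812
add column rate_bp_plus_3 = t['rate_bp'] + 3:
       rate_bp  rate_bp_plus_3
grade                         
D         1334            1337
A         1812            1815
The value at position 0, column 'rate_bp_plus_3' is 1337.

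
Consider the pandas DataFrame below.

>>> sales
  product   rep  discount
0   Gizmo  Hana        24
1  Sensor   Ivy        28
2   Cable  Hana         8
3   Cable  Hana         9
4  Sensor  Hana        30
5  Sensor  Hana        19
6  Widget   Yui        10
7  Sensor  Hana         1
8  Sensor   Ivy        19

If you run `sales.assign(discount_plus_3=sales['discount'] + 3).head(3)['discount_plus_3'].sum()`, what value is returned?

69

add column discount_plus_3 = sales['discount'] + 3:
  product   rep  discount  discount_plus_3
0   Gizmo  Hana        24               27
1  Sensor   Ivy        28               31
2   Cable  Hana         8               11
3   Cable  Hana         9               12
4  Sensor  Hana        30               33
5  Sensor  Hana        19               22
6  Widget   Yui        10               13
7  Sensor  Hana         1                4
8  Sensor   Ivy        19               22
take first 3 rows:
  product   rep  discount  discount_plus_3
0   Gizmo  Hana        24               27
1  Sensor   Ivy        28               31
2   Cable  Hana         8               11
Reading off the sum of column 'discount_plus_3', we get 69.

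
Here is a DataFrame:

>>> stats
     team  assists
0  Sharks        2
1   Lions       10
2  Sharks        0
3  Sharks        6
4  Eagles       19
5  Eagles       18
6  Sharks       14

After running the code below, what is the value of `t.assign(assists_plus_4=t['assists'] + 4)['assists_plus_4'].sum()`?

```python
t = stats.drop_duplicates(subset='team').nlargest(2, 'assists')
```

37

drop duplicate team (keep=first):
     team  assists
0  Sharks        2
1   Lions       10
4  Eagles       19
take 2 rows with largest assists:
     team  assists
4  Eagles       19
1   Lions       10
add column assists_plus_4 = t['assists'] + 4:
     team  assists  assists_plus_4
4  Eagles       19              23
1   Lions       10              14
Then the sum of column 'assists_plus_4': 37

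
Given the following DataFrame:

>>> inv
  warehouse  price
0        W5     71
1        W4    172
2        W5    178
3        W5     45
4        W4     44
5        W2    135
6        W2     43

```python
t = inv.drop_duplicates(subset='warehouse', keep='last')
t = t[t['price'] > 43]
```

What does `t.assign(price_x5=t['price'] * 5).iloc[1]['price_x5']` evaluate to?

220

drop duplicate warehouse (keep=last):
  warehouse  price
3        W5     45
4        W4     44
6        W2     43
filter rows where price > 43:
  warehouse  price
3        W5     45
4        W4     44
add column price_x5 = t['price'] * 5:
  warehouse  price  price_x5
3        W5     45       225
4        W4     44       220
So iloc[1]['price_x5'] = 220.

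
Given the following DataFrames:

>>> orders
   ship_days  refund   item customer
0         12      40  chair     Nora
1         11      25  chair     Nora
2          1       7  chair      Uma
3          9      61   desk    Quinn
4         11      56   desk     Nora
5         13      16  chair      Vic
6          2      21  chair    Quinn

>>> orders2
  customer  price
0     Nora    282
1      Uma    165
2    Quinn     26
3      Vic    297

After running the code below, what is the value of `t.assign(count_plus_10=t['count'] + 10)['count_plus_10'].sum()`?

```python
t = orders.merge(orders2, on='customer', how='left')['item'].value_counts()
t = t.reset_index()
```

27

merge on 'customer' (how='left') → 7 rows:
   ship_days  refund   item customer  price
0         12      40  chair     Nora    282
1         11      25  chair     Nora    282
2          1       7  chair      Uma    165
3          9      61   desk    Quinn     26
4         11      56   desk     Nora    282
5         13      16  chair      Vic    297
6          2      21  chair    Quinn     26
value_counts of item:
item
chair    5
desk     2
Name: count, dtype: int64
reset_index():
    item  count
0  chair      5
1   desk      2
add column count_plus_10 = t['count'] + 10:
    item  count  count_plus_10
0  chair      5             15
1   desk      2             12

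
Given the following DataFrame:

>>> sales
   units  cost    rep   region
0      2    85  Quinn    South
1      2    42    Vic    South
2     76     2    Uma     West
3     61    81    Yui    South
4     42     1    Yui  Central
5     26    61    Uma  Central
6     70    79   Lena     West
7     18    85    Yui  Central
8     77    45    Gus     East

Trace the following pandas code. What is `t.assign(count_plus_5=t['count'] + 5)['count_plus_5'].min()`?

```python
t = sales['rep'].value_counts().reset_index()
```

6

value_counts of rep:
rep
Yui      3
Uma      2
Quinn    1
Vic      1
Lena     1
Gus      1
Name: count, dtype: int64
reset_index():
     rep  count
0    Yui      3
1    Uma      2
2  Quinn      1
3    Vic      1
4   Lena      1
5    Gus      1
add column count_plus_5 = t['count'] + 5:
     rep  count  count_plus_5
0    Yui      3             8
1    Uma      2             7
2  Quinn      1             6
3    Vic      1             6
4   Lena      1             6
5    Gus      1             6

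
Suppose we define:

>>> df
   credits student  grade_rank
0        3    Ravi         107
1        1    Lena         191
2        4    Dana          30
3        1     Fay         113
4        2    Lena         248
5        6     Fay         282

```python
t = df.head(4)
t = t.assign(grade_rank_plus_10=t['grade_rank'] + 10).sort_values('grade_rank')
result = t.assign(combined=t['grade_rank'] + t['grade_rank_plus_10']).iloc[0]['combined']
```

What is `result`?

take first 4 rows:
   credits student  grade_rank
0        3    Ravi         107
1        1    Lena         191
2        4    Dana          30
3        1     Fay         113
add column grade_rank_plus_10 = t['grade_rank'] + 10:
   credits student  grade_rank  grade_rank_plus_10
0        3    Ravi         107                 117
1        1    Lena         191                 201
2        4    Dana          30                  40
3        1     Fay         113                 123
sort by grade_rank:
   credits student  grade_rank  grade_rank_plus_10
2        4    Dana          30                  40
0        3    Ravi         107                 117
3        1     Fay         113                 123
1        1    Lena         191                 201
add column combined = t['grade_rank'] + t['grade_rank_plus_10']:
   credits student  grade_rank  grade_rank_plus_10  combined
2        4    Dana          30                  40        70
0        3    Ravi         107                 117       224
3        1     Fay         113                 123       236
1        1    Lena         191                 201       392
The value at position 0, column 'combined' is 70.

70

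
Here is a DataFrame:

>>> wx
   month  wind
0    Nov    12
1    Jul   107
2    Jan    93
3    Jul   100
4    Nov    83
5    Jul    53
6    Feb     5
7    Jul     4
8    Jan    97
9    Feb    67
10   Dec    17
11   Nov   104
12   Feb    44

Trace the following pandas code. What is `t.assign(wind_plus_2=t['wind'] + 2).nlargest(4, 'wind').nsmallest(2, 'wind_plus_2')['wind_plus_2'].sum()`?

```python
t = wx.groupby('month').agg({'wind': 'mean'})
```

108.666666667

group by month, mean of wind:
            wind
month           
Dec    17.000000
Feb    38.666667
Jan    95.000000
Jul    66.000000
Nov    66.333333
add column wind_plus_2 = t['wind'] + 2:
            wind  wind_plus_2
month                        
Dec    17.000000    19.000000
Feb    38.666667    40.666667
Jan    95.000000    97.000000
Jul    66.000000    68.000000
Nov    66.333333    68.333333
take 4 rows with largest wind:
            wind  wind_plus_2
month                        
Jan    95.000000    97.000000
Nov    66.333333    68.333333
Jul    66.000000    68.000000
Feb    38.666667    40.666667
take 2 rows with smallest wind_plus_2:
            wind  wind_plus_2
month                        
Feb    38.666667    40.666667
Jul    66.000000    68.000000
So sum() = 108.666666667.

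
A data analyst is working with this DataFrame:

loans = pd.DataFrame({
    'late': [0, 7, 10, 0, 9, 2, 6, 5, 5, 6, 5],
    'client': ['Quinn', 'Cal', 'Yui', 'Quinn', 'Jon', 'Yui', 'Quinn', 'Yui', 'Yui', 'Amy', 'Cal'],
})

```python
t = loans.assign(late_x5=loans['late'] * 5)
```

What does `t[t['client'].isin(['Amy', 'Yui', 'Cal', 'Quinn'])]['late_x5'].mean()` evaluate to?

23.0

add column late_x5 = loans['late'] * 5:
    late client  late_x5
0      0  Quinn        0
1      7    Cal       35
2     10    Yui       50
3      0  Quinn        0
4      9    Jon       45
5      2    Yui       10
6      6  Quinn       30
7      5    Yui       25
8      5    Yui       25
9      6    Amy       30
10     5    Cal       25
filter rows where client in ['Amy', 'Yui', 'Cal', 'Quinn']:
    late client  late_x5
0      0  Quinn        0
1      7    Cal       35
2     10    Yui       50
3      0  Quinn        0
5      2    Yui       10
6      6  Quinn       30
7      5    Yui       25
8      5    Yui       25
9      6    Amy       30
10     5    Cal       25
mean of column 'late_x5' → 23.0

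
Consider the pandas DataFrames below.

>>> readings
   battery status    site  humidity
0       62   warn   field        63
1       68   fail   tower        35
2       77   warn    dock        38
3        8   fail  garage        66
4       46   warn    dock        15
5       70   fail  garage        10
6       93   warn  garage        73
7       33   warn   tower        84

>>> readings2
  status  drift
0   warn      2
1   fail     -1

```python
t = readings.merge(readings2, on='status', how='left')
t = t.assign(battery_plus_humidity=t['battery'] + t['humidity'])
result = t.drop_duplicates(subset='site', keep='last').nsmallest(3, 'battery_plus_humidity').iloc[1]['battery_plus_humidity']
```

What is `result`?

merge on 'status' (how='left') → 8 rows:
   battery status    site  humidity  drift
0       62   warn   field        63      2
1       68   fail   tower        35     -1
2       77   warn    dock        38      2
3        8   fail  garage        66     -1
4       46   warn    dock        15      2
5       70   fail  garage        10     -1
6       93   warn  garage        73      2
7       33   warn   tower        84      2
add column battery_plus_humidity = t['battery'] + t['humidity']:
   battery status    site  humidity  drift  battery_plus_humidity
0       62   warn   field        63      2                    125
1       68   fail   tower        35     -1                    103
2       77   warn    dock        38      2                    115
3        8   fail  garage        66     -1                     74
4       46   warn    dock        15      2                     61
5       70   fail  garage        10     -1                     80
6       93   warn  garage        73      2                    166
7       33   warn   tower        84      2                    117
drop duplicate site (keep=last):
   battery status    site  humidity  drift  battery_plus_humidity
0       62   warn   field        63      2                    125
4       46   warn    dock        15      2                     61
6       93   warn  garage        73      2                    166
7       33   warn   tower        84      2                    117
take 3 rows with smallest battery_plus_humidity:
   battery status   site  humidity  drift  battery_plus_humidity
4       46   warn   dock        15      2                     61
7       33   warn  tower        84      2                    117
0       62   warn  field        63      2                    125

117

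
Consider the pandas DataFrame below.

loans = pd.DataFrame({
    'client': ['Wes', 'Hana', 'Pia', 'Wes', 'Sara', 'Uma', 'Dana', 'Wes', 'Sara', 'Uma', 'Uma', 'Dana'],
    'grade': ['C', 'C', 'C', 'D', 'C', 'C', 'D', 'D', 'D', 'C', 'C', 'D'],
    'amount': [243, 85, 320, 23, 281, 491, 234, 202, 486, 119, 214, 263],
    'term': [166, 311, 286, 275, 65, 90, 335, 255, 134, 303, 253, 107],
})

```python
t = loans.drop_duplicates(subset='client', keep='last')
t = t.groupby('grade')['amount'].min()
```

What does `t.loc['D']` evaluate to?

202

drop duplicate client (keep=last):
   client grade  amount  term
1    Hana     C      85   311
2     Pia     C     320   286
7     Wes     D     202   255
8    Sara     D     486   134
10    Uma     C     214   253
11   Dana     D     263   107
group by grade, min of amount:
grade
C     85
D    202
Name: amount, dtype: int64
Hence 202.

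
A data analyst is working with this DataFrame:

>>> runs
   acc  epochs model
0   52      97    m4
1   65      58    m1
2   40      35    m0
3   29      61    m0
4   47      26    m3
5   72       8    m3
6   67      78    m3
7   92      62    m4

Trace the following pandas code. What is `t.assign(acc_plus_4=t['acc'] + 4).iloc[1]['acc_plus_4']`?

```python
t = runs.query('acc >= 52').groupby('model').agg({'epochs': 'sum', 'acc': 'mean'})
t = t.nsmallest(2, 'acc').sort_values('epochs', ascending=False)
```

69.0

filter rows where acc >= 52:
   acc  epochs model
0   52      97    m4
1   65      58    m1
5   72       8    m3
6   67      78    m3
7   92      62    m4
group by model: sum(epochs), mean(acc):
       epochs   acc
model              
m1         58  65.0
m3         86  69.5
m4        159  72.0
take 2 rows with smallest acc:
       epochs   acc
model              
m1         58  65.0
m3         86  69.5
sort by epochs descending:
       epochs   acc
model              
m3         86  69.5
m1         58  65.0
add column acc_plus_4 = t['acc'] + 4:
       epochs   acc  acc_plus_4
model                          
m3         86  69.5        73.5
m1         58  65.0        69.0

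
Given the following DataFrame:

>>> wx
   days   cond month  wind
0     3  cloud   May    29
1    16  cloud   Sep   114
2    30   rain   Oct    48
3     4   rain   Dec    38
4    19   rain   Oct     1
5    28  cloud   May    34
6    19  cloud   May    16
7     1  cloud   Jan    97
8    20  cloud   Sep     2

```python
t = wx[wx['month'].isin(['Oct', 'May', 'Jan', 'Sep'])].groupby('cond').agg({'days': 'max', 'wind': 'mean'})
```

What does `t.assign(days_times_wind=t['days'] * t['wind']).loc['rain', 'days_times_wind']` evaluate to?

735.0

filter rows where month in ['Oct', 'May', 'Jan', 'Sep']:
   days   cond month  wind
0     3  cloud   May    29
1    16  cloud   Sep   114
2    30   rain   Oct    48
4    19   rain   Oct     1
5    28  cloud   May    34
6    19  cloud   May    16
7     1  cloud   Jan    97
8    20  cloud   Sep     2
group by cond: max(days), mean(wind):
       days       wind
cond                  
cloud    28  48.666667
rain     30  24.500000
add column days_times_wind = t['days'] * t['wind']:
       days       wind  days_times_wind
cond                                   
cloud    28  48.666667      1362.666667
rain     30  24.500000       735.000000
Finally, value at row 'rain', column 'days_times_wind' = 735.0.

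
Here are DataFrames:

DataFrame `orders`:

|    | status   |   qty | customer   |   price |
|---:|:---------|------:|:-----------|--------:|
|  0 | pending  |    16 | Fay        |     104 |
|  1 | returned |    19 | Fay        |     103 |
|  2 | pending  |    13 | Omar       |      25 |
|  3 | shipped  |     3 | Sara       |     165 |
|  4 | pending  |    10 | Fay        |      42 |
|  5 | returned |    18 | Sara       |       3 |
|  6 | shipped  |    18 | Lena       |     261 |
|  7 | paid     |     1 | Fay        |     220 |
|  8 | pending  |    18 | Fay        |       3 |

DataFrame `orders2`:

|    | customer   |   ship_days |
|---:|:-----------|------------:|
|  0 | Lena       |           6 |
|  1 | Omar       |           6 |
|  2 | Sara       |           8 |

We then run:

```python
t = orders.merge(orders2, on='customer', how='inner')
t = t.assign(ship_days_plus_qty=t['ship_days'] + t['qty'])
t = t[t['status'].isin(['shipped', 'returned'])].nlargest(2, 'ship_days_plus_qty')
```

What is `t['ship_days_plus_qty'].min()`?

24

merge on 'customer' (how='inner') → 4 rows:
     status  qty customer  price  ship_days
0   pending   13     Omar     25          6
1   shipped    3     Sara    165          8
2  returned   18     Sara      3          8
3   shipped   18     Lena    261          6
add column ship_days_plus_qty = t['ship_days'] + t['qty']:
     status  qty customer  price  ship_days  ship_days_plus_qty
0   pending   13     Omar     25          6                  19
1   shipped    3     Sara    165          8                  11
2  returned   18     Sara      3          8                  26
3   shipped   18     Lena    261          6                  24
filter rows where status in ['shipped', 'returned']:
     status  qty customer  price  ship_days  ship_days_plus_qty
1   shipped    3     Sara    165          8                  11
2  returned   18     Sara      3          8                  26
3   shipped   18     Lena    261          6                  24
take 2 rows with largest ship_days_plus_qty:
     status  qty customer  price  ship_days  ship_days_plus_qty
2  returned   18     Sara      3          8                  26
3   shipped   18     Lena    261          6                  24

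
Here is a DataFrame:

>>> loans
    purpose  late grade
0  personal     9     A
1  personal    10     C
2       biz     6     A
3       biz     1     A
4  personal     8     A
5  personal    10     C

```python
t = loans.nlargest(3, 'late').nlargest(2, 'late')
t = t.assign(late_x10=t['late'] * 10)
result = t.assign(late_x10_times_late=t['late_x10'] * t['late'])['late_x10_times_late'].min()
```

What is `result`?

1000

take 3 rows with largest late:
    purpose  late grade
1  personal    10     C
5  personal    10     C
0  personal     9     A
take 2 rows with largest late:
    purpose  late grade
1  personal    10     C
5  personal    10     C
add column late_x10 = t['late'] * 10:
    purpose  late grade  late_x10
1  personal    10     C       100
5  personal    10     C       100
add column late_x10_times_late = t['late_x10'] * t['late']:
    purpose  late grade  late_x10  late_x10_times_late
1  personal    10     C       100                 1000
5  personal    10     C       100                 1000
Hence 1000.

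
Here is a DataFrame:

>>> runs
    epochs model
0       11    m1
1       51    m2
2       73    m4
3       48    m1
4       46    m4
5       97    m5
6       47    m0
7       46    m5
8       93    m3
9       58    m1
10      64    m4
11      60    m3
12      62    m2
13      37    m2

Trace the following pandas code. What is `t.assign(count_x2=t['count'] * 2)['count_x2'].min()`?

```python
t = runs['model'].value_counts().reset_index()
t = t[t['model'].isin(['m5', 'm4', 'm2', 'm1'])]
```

4

value_counts of model:
model
m1    3
m2    3
m4    3
m5    2
m3    2
m0    1
Name: count, dtype: int64
reset_index():
  model  count
0    m1      3
1    m2      3
2    m4      3
3    m5      2
4    m3      2
5    m0      1
filter rows where model in ['m5', 'm4', 'm2', 'm1']:
  model  count
0    m1      3
1    m2      3
2    m4      3
3    m5      2
add column count_x2 = t['count'] * 2:
  model  count  count_x2
0    m1      3         6
1    m2      3         6
2    m4      3         6
3    m5      2         4
Finally, min of column 'count_x2' = 4.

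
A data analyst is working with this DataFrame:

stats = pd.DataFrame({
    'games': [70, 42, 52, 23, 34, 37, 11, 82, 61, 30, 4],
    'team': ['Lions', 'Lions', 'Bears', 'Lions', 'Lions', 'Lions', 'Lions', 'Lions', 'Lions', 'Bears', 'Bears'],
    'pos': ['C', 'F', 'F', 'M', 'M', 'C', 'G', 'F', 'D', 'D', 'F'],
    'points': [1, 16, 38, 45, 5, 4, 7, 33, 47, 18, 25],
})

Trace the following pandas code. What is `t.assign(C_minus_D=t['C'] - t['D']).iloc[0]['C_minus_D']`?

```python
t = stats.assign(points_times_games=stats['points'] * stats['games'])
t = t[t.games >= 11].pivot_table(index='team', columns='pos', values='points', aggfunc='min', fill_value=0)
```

-18

add column points_times_games = stats['points'] * stats['games']:
    games   team pos  points  points_times_games
0      70  Lions   C       1                  70
1      42  Lions   F      16                 672
2      52  Bears   F      38                1976
3      23  Lions   M      45                1035
4      34  Lions   M       5                 170
5      37  Lions   C       4                 148
6      11  Lions   G       7                  77
7      82  Lions   F      33                2706
8      61  Lions   D      47                2867
9      30  Bears   D      18                 540
10      4  Bears   F      25                 100
filter rows where games >= 11:
   games   team pos  points  points_times_games
0     70  Lions   C       1                  70
1     42  Lions   F      16                 672
2     52  Bears   F      38                1976
3     23  Lions   M      45                1035
4     34  Lions   M       5                 170
5     37  Lions   C       4                 148
6     11  Lions   G       7                  77
7     82  Lions   F      33                2706
8     61  Lions   D      47                2867
9     30  Bears   D      18                 540
pivot: rows=team, cols=pos, min(points):
pos    C   D   F  G  M
team                  
Bears  0  18  38  0  0
Lions  1  47  16  7  5
add column C_minus_D = t['C'] - t['D']:
pos    C   D   F  G  M  C_minus_D
team                             
Bears  0  18  38  0  0        -18
Lions  1  47  16  7  5        -46
Taking the value at position 0, column 'C_minus_D' gives -18.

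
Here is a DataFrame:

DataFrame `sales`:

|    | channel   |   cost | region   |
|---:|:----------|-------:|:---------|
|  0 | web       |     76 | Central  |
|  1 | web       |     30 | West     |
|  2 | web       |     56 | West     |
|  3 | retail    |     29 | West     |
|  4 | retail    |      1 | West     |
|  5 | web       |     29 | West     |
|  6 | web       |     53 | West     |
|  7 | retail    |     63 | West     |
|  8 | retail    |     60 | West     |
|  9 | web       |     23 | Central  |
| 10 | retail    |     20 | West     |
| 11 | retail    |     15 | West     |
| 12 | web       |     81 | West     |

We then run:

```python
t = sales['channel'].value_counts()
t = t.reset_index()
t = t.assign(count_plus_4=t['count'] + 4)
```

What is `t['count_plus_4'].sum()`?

value_counts of channel:
channel
web       7
retail    6
Name: count, dtype: int64
reset_index():
  channel  count
0     web      7
1  retail      6
add column count_plus_4 = t['count'] + 4:
  channel  count  count_plus_4
0     web      7            11
1  retail      6            10

21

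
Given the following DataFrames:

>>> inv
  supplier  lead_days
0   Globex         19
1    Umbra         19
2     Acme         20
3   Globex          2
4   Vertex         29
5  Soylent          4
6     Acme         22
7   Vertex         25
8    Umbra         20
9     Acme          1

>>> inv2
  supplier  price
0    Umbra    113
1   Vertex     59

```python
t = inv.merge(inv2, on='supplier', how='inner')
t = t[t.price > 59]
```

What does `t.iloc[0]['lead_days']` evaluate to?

19

merge on 'supplier' (how='inner') → 4 rows:
  supplier  lead_days  price
0    Umbra         19    113
1   Vertex         29     59
2   Vertex         25     59
3    Umbra         20    113
filter rows where price > 59:
  supplier  lead_days  price
0    Umbra         19    113
3    Umbra         20    113
The value at position 0, column 'lead_days' is 19.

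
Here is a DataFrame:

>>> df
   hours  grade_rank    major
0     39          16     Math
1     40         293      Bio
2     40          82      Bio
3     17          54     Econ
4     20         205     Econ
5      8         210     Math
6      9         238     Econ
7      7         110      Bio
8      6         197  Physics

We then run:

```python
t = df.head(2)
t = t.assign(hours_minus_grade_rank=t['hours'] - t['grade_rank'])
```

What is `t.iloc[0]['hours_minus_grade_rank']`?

23

take first 2 rows:
   hours  grade_rank major
0     39          16  Math
1     40         293   Bio
add column hours_minus_grade_rank = t['hours'] - t['grade_rank']:
   hours  grade_rank major  hours_minus_grade_rank
0     39          16  Math                      23
1     40         293   Bio                    -253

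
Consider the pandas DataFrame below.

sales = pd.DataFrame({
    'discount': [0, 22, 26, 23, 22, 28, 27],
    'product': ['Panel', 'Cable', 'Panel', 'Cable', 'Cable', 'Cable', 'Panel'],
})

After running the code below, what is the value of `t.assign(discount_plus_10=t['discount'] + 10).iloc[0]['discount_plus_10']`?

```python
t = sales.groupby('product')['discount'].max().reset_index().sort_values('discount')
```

37

group by product, max of discount:
product
Cable    28
Panel    27
Name: discount, dtype: int64
reset_index():
  product  discount
0   Cable        28
1   Panel        27
sort by discount:
  product  discount
1   Panel        27
0   Cable        28
add column discount_plus_10 = t['discount'] + 10:
  product  discount  discount_plus_10
1   Panel        27                37
0   Cable        28                38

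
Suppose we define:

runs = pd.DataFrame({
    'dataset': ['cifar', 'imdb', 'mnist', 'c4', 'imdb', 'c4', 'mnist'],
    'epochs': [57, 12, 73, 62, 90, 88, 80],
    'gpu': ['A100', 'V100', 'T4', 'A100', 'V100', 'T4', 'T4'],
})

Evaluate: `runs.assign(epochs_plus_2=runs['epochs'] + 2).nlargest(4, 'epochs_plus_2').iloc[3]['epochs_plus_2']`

75

add column epochs_plus_2 = runs['epochs'] + 2:
  dataset  epochs   gpu  epochs_plus_2
0   cifar      57  A100             59
1    imdb      12  V100             14
2   mnist      73    T4             75
3      c4      62  A100             64
4    imdb      90  V100             92
5      c4      88    T4             90
6   mnist      80    T4             82
take 4 rows with largest epochs_plus_2:
  dataset  epochs   gpu  epochs_plus_2
4    imdb      90  V100             92
5      c4      88    T4             90
6   mnist      80    T4             82
2   mnist      73    T4             75
Reading off the value at position 3, column 'epochs_plus_2', we get 75.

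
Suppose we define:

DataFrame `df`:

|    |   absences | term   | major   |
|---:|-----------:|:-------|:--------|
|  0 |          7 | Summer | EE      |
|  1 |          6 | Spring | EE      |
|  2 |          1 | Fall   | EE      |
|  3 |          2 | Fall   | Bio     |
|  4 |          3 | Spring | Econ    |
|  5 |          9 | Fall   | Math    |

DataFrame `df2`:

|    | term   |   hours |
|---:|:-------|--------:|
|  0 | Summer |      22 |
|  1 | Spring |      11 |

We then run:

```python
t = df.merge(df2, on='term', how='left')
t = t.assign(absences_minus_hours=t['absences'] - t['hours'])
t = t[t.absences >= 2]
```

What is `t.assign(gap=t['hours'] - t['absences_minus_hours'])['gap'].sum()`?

merge on 'term' (how='left') → 6 rows:
   absences    term major  hours
0         7  Summer    EE   22.0
1         6  Spring    EE   11.0
2         1    Fall    EE    NaN
3         2    Fall   Bio    NaN
4         3  Spring  Econ   11.0
5         9    Fall  Math    NaN
add column absences_minus_hours = t['absences'] - t['hours']:
   absences    term major  hours  absences_minus_hours
0         7  Summer    EE   22.0                 -15.0
1         6  Spring    EE   11.0                  -5.0
2         1    Fall    EE    NaN                   NaN
3         2    Fall   Bio    NaN                   NaN
4         3  Spring  Econ   11.0                  -8.0
5         9    Fall  Math    NaN                   NaN
filter rows where absences >= 2:
   absences    term major  hours  absences_minus_hours
0         7  Summer    EE   22.0                 -15.0
1         6  Spring    EE   11.0                  -5.0
3         2    Fall   Bio    NaN                   NaN
4         3  Spring  Econ   11.0                  -8.0
5         9    Fall  Math    NaN                   NaN
add column gap = t['hours'] - t['absences_minus_hours']:
   absences    term major  hours  absences_minus_hours   gap
0         7  Summer    EE   22.0                 -15.0  37.0
1         6  Spring    EE   11.0                  -5.0  16.0
3         2    Fall   Bio    NaN                   NaN   NaN
4         3  Spring  Econ   11.0                  -8.0  19.0
5         9    Fall  Math    NaN                   NaN   NaN

72.0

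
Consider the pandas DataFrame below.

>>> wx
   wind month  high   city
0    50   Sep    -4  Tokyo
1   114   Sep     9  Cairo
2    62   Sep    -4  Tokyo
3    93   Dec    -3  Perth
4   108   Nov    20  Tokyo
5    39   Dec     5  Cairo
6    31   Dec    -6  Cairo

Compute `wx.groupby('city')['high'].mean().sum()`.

3.66666666667

group by city, mean of high:
city
Cairo    2.666667
Perth   -3.000000
Tokyo    4.000000
Name: high, dtype: float64
So sum() = 3.66666666667.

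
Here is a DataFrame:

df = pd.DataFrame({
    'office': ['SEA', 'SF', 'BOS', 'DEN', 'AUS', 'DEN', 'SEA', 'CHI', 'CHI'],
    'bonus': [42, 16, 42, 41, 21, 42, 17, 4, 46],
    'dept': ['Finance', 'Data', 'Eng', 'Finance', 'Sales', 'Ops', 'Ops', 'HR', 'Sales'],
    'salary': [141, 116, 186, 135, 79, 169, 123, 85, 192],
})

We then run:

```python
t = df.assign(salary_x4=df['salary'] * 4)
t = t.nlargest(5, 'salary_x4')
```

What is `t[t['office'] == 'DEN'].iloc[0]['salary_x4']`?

676

add column salary_x4 = df['salary'] * 4:
  office  bonus     dept  salary  salary_x4
0    SEA     42  Finance     141        564
1     SF     16     Data     116        464
2    BOS     42      Eng     186        744
3    DEN     41  Finance     135        540
4    AUS     21    Sales      79        316
5    DEN     42      Ops     169        676
6    SEA     17      Ops     123        492
7    CHI      4       HR      85        340
8    CHI     46    Sales     192        768
take 5 rows with largest salary_x4:
  office  bonus     dept  salary  salary_x4
8    CHI     46    Sales     192        768
2    BOS     42      Eng     186        744
5    DEN     42      Ops     169        676
0    SEA     42  Finance     141        564
3    DEN     41  Finance     135        540
filter rows where office == 'DEN':
  office  bonus     dept  salary  salary_x4
5    DEN     42      Ops     169        676
3    DEN     41  Finance     135        540
Reading off the value at position 0, column 'salary_x4', we get 676.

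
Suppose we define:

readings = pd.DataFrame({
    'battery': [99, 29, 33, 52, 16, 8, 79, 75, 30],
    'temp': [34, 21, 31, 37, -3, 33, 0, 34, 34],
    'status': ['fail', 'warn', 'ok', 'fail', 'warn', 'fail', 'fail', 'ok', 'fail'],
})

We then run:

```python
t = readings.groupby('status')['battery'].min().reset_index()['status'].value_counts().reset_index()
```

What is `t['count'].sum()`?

3

group by status, min of battery:
status
fail     8
ok      33
warn    16
Name: battery, dtype: int64
reset_index():
  status  battery
0   fail        8
1     ok       33
2   warn       16
value_counts of status:
status
fail    1
ok      1
warn    1
Name: count, dtype: int64
reset_index():
  status  count
0   fail      1
1     ok      1
2   warn      1
Reading off the sum of column 'count', we get 3.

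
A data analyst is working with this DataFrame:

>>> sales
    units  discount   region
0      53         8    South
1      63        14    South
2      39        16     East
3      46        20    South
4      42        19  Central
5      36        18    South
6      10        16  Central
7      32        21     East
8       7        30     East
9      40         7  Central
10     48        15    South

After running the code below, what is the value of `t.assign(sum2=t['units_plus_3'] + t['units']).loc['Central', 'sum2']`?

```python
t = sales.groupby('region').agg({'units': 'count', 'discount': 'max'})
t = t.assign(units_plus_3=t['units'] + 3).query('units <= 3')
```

9

group by region: count(units), max(discount):
         units  discount
region                  
Central      3        19
East         3        30
South        5        20
add column units_plus_3 = t['units'] + 3:
         units  discount  units_plus_3
region                                
Central      3        19             6
East         3        30             6
South        5        20             8
filter rows where units <= 3:
         units  discount  units_plus_3
region                                
Central      3        19             6
East         3        30             6
add column sum2 = t['units_plus_3'] + t['units']:
         units  discount  units_plus_3  sum2
region                                      
Central      3        19             6     9
East         3        30             6     9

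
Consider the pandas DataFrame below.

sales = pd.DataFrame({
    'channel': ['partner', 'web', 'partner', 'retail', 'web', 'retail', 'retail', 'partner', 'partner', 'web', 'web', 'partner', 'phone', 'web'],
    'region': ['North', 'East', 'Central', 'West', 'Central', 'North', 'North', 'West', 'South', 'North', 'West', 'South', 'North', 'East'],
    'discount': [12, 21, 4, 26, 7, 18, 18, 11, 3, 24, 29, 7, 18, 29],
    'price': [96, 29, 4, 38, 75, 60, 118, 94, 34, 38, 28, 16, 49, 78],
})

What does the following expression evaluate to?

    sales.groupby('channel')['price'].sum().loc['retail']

group by channel, sum of price:
channel
partner    244
phone       49
retail     216
web        248
Name: price, dtype: int64
Then the value at index 'retail': 216

216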